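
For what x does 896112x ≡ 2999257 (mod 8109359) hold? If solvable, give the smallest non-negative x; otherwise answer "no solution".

First find gcd(896112, 8109359):
8109359 = 9·896112 + 44351
896112 = 20·44351 + 9092
44351 = 4·9092 + 7983
9092 = 1·7983 + 1109
7983 = 7·1109 + 220
1109 = 5·220 + 9
220 = 24·9 + 4
9 = 2·4 + 1
4 = 4·1 + 0
gcd = 1, so a unique solution mod 8109359 exists.
Back-substitute for the Bézout coefficients:
1 = 9 − 2·4
1 = −2·220 + 49·9
1 = 49·1109 − 247·220
1 = −247·7983 + 1778·1109
1 = 1778·9092 − 2025·7983
1 = −2025·44351 + 9878·9092
1 = 9878·896112 − 199585·44351
1 = −199585·8109359 + 1806143·896112
So 896112·(1806143) ≡ 1 (mod 8109359), giving 896112⁻¹ ≡ 1806143.
x ≡ 896112⁻¹·2999257 ≡ 1806143·2999257 ≡ 2786315 (mod 8109359).

2786315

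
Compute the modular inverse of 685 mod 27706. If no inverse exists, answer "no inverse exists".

Extended Euclidean algorithm:
27706 = 40·685 + 306
685 = 2·306 + 73
306 = 4·73 + 14
73 = 5·14 + 3
14 = 4·3 + 2
3 = 1·2 + 1
2 = 2·1 + 0
gcd = 1, so the inverse exists. Back-substitute:
1 = 3 − 2
1 = −14 + 5·3
1 = 5·73 − 26·14
1 = −26·306 + 109·73
1 = 109·685 − 244·306
1 = −244·27706 + 9869·685
So 685·9869 ≡ 1 (mod 27706).

9869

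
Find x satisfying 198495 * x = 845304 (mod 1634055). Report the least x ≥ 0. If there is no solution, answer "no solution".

gcd(198495, 1634055):
1634055 = 8*198495 + 46095
198495 = 4*46095 + 14115
46095 = 3*14115 + 3750
14115 = 3*3750 + 2865
3750 = 1*2865 + 885
2865 = 3*885 + 210
885 = 4*210 + 45
210 = 4*45 + 30
45 = 1*30 + 15
30 = 2*15 + 0
gcd = 15, but 15 ∤ 845304, so the congruence has no solution.

no solution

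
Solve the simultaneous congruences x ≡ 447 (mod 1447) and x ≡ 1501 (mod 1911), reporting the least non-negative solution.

Write x = 447 + 1447·k. Then 1447·k ≡ 1501 − 447 ≡ 1054 (mod 1911).
Need 1447⁻¹ mod 1911. Extended Euclid on (1911, 1447):
1911 = 1×1447 + 464
1447 = 3×464 + 55
464 = 8×55 + 24
55 = 2×24 + 7
24 = 3×7 + 3
7 = 2×3 + 1
3 = 3×1 + 0
Back-substitute:
1 = 7 − 2·3
1 = −2·24 + 7·7
1 = 7·55 − 16·24
1 = −16·464 + 135·55
1 = 135·1447 − 421·464
1 = −421·1911 + 556·1447
1447⁻¹ ≡ 556 (mod 1911), so k ≡ 556·1054 ≡ 1258 (mod 1911).
x = 447 + 1447·1258 = 1820773.

1820773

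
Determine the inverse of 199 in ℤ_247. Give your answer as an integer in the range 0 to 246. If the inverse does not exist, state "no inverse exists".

Run Euclid on (247, 199):
247 = 1*199 + 48
199 = 4*48 + 7
48 = 6*7 + 6
7 = 1*6 + 1
6 = 6*1 + 0
Since gcd(199, 247) = 1, back-substitute to write 1 as a combination:
1 = 7 − 6
1 = −48 + 7·7
1 = 7·199 − 29·48
1 = −29·247 + 36·199
So 199·36 ≡ 1 (mod 247).

36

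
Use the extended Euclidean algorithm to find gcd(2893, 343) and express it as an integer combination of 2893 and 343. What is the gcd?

1

Apply Euclid's algorithm to 2893 and 343:
2893 = 8*343 + 149
343 = 2*149 + 45
149 = 3*45 + 14
45 = 3*14 + 3
14 = 4*3 + 2
3 = 1*2 + 1
2 = 2*1 + 0
gcd(2893, 343) = 1.
Express as a combination:
1 = 3 − 2
1 = −14 + 5·3
1 = 5·45 − 16·14
1 = −16·149 + 53·45
1 = 53·343 − 122·149
1 = −122·2893 + 1029·343
So 1 = (-122)·2893 + (1029)·343.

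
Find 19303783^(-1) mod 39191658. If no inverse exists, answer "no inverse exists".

10564447

Run Euclid on (39191658, 19303783):
39191658 = 2·19303783 + 584092
19303783 = 33·584092 + 28747
584092 = 20·28747 + 9152
28747 = 3·9152 + 1291
9152 = 7·1291 + 115
1291 = 11·115 + 26
115 = 4·26 + 11
26 = 2·11 + 4
11 = 2·4 + 3
4 = 1·3 + 1
3 = 3·1 + 0
The gcd is 1. Working backward:
1 = 4 − 3
1 = −11 + 3·4
1 = 3·26 − 7·11
1 = −7·115 + 31·26
1 = 31·1291 − 348·115
1 = −348·9152 + 2467·1291
1 = 2467·28747 − 7749·9152
1 = −7749·584092 + 157447·28747
1 = 157447·19303783 − 5203500·584092
1 = −5203500·39191658 + 10564447·19303783
So 19303783·10564447 ≡ 1 (mod 39191658).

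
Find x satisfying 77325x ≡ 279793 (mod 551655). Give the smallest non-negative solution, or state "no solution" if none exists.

no solution

gcd(77325, 551655):
551655 = 7*77325 + 10380
77325 = 7*10380 + 4665
10380 = 2*4665 + 1050
4665 = 4*1050 + 465
1050 = 2*465 + 120
465 = 3*120 + 105
120 = 1*105 + 15
105 = 7*15 + 0
gcd = 15, but 15 ∤ 279793, so the congruence has no solution.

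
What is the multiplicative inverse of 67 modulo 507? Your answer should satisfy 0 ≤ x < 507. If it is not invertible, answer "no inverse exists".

Apply the Euclidean algorithm to 507 and 67:
507 = 7×67 + 38
67 = 1×38 + 29
38 = 1×29 + 9
29 = 3×9 + 2
9 = 4×2 + 1
2 = 2×1 + 0
gcd = 1, so the inverse exists. Back-substitute:
1 = 9 − 4·2
1 = −4·29 + 13·9
1 = 13·38 − 17·29
1 = −17·67 + 30·38
1 = 30·507 − 227·67
Hence 67⁻¹ ≡ -227 ≡ 280 (mod 507).

280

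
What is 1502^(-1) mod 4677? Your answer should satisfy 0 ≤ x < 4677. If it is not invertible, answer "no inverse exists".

gcd(4677, 1502) by repeated division:
4677 = 3*1502 + 171
1502 = 8*171 + 134
171 = 1*134 + 37
134 = 3*37 + 23
37 = 1*23 + 14
23 = 1*14 + 9
14 = 1*9 + 5
9 = 1*5 + 4
5 = 1*4 + 1
4 = 4*1 + 0
Since gcd(1502, 4677) = 1, back-substitute to write 1 as a combination:
1 = 5 − 4
1 = −9 + 2·5
1 = 2·14 − 3·9
1 = −3·23 + 5·14
1 = 5·37 − 8·23
1 = −8·134 + 29·37
1 = 29·171 − 37·134
1 = −37·1502 + 325·171
1 = 325·4677 − 1012·1502
So 1502·(-1012) ≡ 1 (mod 4677), and -1012 ≡ 3665 (mod 4677).

3665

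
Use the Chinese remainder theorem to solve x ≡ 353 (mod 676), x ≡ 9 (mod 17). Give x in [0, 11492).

Write x = 353 + 676·k. Then 676·k ≡ 9 − 353 ≡ 13 (mod 17).
Need 676⁻¹ mod 17. Extended Euclid on (17, 13):
17 = 1×13 + 4
13 = 3×4 + 1
4 = 4×1 + 0
Back-substitute:
1 = 13 − 3·4
1 = −3·17 + 4·13
676⁻¹ ≡ 4 (mod 17), so k ≡ 4·13 ≡ 1 (mod 17).
x = 353 + 676·1 = 1029.

1029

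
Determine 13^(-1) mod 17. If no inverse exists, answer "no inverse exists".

4

Apply the Euclidean algorithm to 17 and 13:
17 = 1×13 + 4
13 = 3×4 + 1
4 = 4×1 + 0
The gcd is 1. Working backward:
1 = 13 − 3·4
1 = −3·17 + 4·13
So 13·4 ≡ 1 (mod 17).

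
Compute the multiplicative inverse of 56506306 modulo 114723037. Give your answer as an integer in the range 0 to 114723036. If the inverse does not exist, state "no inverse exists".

14150421

gcd(114723037, 56506306) by repeated division:
114723037 = 2·56506306 + 1710425
56506306 = 33·1710425 + 62281
1710425 = 27·62281 + 28838
62281 = 2·28838 + 4605
28838 = 6·4605 + 1208
4605 = 3·1208 + 981
1208 = 1·981 + 227
981 = 4·227 + 73
227 = 3·73 + 8
73 = 9·8 + 1
8 = 8·1 + 0
Since gcd(56506306, 114723037) = 1, back-substitute to write 1 as a combination:
1 = 73 − 9·8
1 = −9·227 + 28·73
1 = 28·981 − 121·227
1 = −121·1208 + 149·981
1 = 149·4605 − 568·1208
1 = −568·28838 + 3557·4605
1 = 3557·62281 − 7682·28838
1 = −7682·1710425 + 210971·62281
1 = 210971·56506306 − 6969725·1710425
1 = −6969725·114723037 + 14150421·56506306
So 56506306·14150421 ≡ 1 (mod 114723037).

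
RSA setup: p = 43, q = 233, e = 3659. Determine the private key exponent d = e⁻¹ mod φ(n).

φ(n) = (p−1)(q−1) = 42·232 = 9744.
Need d with 3659·d ≡ 1 (mod 9744). Apply the extended Euclidean algorithm:
9744 = 2*3659 + 2426
3659 = 1*2426 + 1233
2426 = 1*1233 + 1193
1233 = 1*1193 + 40
1193 = 29*40 + 33
40 = 1*33 + 7
33 = 4*7 + 5
7 = 1*5 + 2
5 = 2*2 + 1
2 = 2*1 + 0
Back-substitute:
1 = 5 − 2·2
1 = −2·7 + 3·5
1 = 3·33 − 14·7
1 = −14·40 + 17·33
1 = 17·1193 − 507·40
1 = −507·1233 + 524·1193
1 = 524·2426 − 1031·1233
1 = −1031·3659 + 1555·2426
1 = 1555·9744 − 4141·3659
So 3659·(-4141) ≡ 1 (mod 9744), hence d ≡ -4141 ≡ 5603 (mod 9744).

5603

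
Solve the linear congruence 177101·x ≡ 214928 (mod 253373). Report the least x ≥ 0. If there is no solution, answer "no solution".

First find gcd(177101, 253373):
253373 = 1*177101 + 76272
177101 = 2*76272 + 24557
76272 = 3*24557 + 2601
24557 = 9*2601 + 1148
2601 = 2*1148 + 305
1148 = 3*305 + 233
305 = 1*233 + 72
233 = 3*72 + 17
72 = 4*17 + 4
17 = 4*4 + 1
4 = 4*1 + 0
gcd = 1, so a unique solution mod 253373 exists.
Back-substitute for the Bézout coefficients:
1 = 17 − 4·4
1 = −4·72 + 17·17
1 = 17·233 − 55·72
1 = −55·305 + 72·233
1 = 72·1148 − 271·305
1 = −271·2601 + 614·1148
1 = 614·24557 − 5797·2601
1 = −5797·76272 + 18005·24557
1 = 18005·177101 − 41807·76272
1 = −41807·253373 + 59812·177101
So 177101·(59812) ≡ 1 (mod 253373), giving 177101⁻¹ ≡ 59812.
x ≡ 177101⁻¹·214928 ≡ 59812·214928 ≡ 141008 (mod 253373).

141008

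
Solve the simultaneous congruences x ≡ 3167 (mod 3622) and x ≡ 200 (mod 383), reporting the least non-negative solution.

528357

Write x = 3167 + 3622·k. Then 3622·k ≡ 200 − 3167 ≡ 97 (mod 383).
Need 3622⁻¹ mod 383. Extended Euclid on (383, 175):
383 = 2*175 + 33
175 = 5*33 + 10
33 = 3*10 + 3
10 = 3*3 + 1
3 = 3*1 + 0
Back-substitute:
1 = 10 − 3·3
1 = −3·33 + 10·10
1 = 10·175 − 53·33
1 = −53·383 + 116·175
3622⁻¹ ≡ 116 (mod 383), so k ≡ 116·97 ≡ 145 (mod 383).
x = 3167 + 3622·145 = 528357.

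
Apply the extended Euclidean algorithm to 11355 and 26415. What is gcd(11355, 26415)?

Repeated division:
26415 = 2*11355 + 3705
11355 = 3*3705 + 240
3705 = 15*240 + 105
240 = 2*105 + 30
105 = 3*30 + 15
30 = 2*15 + 0
gcd(11355, 26415) = 15.
Express as a combination:
15 = 105 − 3·30
15 = −3·240 + 7·105
15 = 7·3705 − 108·240
15 = −108·11355 + 331·3705
15 = 331·26415 − 770·11355
So 15 = (331)·26415 + (-770)·11355.

15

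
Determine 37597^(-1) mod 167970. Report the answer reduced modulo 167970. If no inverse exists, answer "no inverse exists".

Run Euclid on (167970, 37597):
167970 = 4*37597 + 17582
37597 = 2*17582 + 2433
17582 = 7*2433 + 551
2433 = 4*551 + 229
551 = 2*229 + 93
229 = 2*93 + 43
93 = 2*43 + 7
43 = 6*7 + 1
7 = 7*1 + 0
The gcd is 1. Working backward:
1 = 43 − 6·7
1 = −6·93 + 13·43
1 = 13·229 − 32·93
1 = −32·551 + 77·229
1 = 77·2433 − 340·551
1 = −340·17582 + 2457·2433
1 = 2457·37597 − 5254·17582
1 = −5254·167970 + 23473·37597
So 37597·23473 ≡ 1 (mod 167970).

23473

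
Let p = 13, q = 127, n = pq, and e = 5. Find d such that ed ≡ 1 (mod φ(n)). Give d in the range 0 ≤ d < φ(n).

φ(n) = (p−1)(q−1) = 12·126 = 1512.
Need d with 5·d ≡ 1 (mod 1512). Apply the extended Euclidean algorithm:
1512 = 302·5 + 2
5 = 2·2 + 1
2 = 2·1 + 0
Back-substitute:
1 = 5 − 2·2
1 = −2·1512 + 605·5
So 5·605 ≡ 1 (mod 1512), hence d = 605.

605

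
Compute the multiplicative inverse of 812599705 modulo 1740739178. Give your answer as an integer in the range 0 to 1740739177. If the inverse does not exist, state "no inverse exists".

856658747

Apply the Euclidean algorithm to 1740739178 and 812599705:
1740739178 = 2*812599705 + 115539768
812599705 = 7*115539768 + 3821329
115539768 = 30*3821329 + 899898
3821329 = 4*899898 + 221737
899898 = 4*221737 + 12950
221737 = 17*12950 + 1587
12950 = 8*1587 + 254
1587 = 6*254 + 63
254 = 4*63 + 2
63 = 31*2 + 1
2 = 2*1 + 0
gcd = 1, so the inverse exists. Back-substitute:
1 = 63 − 31·2
1 = −31·254 + 125·63
1 = 125·1587 − 781·254
1 = −781·12950 + 6373·1587
1 = 6373·221737 − 109122·12950
1 = −109122·899898 + 442861·221737
1 = 442861·3821329 − 1880566·899898
1 = −1880566·115539768 + 56859841·3821329
1 = 56859841·812599705 − 399899453·115539768
1 = −399899453·1740739178 + 856658747·812599705
So 812599705·856658747 ≡ 1 (mod 1740739178).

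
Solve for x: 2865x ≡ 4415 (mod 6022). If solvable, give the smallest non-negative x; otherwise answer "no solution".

First find gcd(2865, 6022):
6022 = 2×2865 + 292
2865 = 9×292 + 237
292 = 1×237 + 55
237 = 4×55 + 17
55 = 3×17 + 4
17 = 4×4 + 1
4 = 4×1 + 0
gcd = 1, so a unique solution mod 6022 exists.
Back-substitute for the Bézout coefficients:
1 = 17 − 4·4
1 = −4·55 + 13·17
1 = 13·237 − 56·55
1 = −56·292 + 69·237
1 = 69·2865 − 677·292
1 = −677·6022 + 1423·2865
So 2865·(1423) ≡ 1 (mod 6022), giving 2865⁻¹ ≡ 1423.
x ≡ 2865⁻¹·4415 ≡ 1423·4415 ≡ 1599 (mod 6022).

1599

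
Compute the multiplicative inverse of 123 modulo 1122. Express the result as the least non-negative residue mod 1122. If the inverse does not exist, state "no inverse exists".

Compute gcd(123, 1122):
1122 = 9·123 + 15
123 = 8·15 + 3
15 = 5·3 + 0
gcd(123, 1122) = 3 ≠ 1, so 123 has no multiplicative inverse modulo 1122.

no inverse exists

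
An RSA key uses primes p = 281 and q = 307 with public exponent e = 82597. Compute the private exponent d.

6253

φ(n) = (p−1)(q−1) = 280·306 = 85680.
Need d with 82597·d ≡ 1 (mod 85680). Apply the extended Euclidean algorithm:
85680 = 1×82597 + 3083
82597 = 26×3083 + 2439
3083 = 1×2439 + 644
2439 = 3×644 + 507
644 = 1×507 + 137
507 = 3×137 + 96
137 = 1×96 + 41
96 = 2×41 + 14
41 = 2×14 + 13
14 = 1×13 + 1
13 = 13×1 + 0
Back-substitute:
1 = 14 − 13
1 = −41 + 3·14
1 = 3·96 − 7·41
1 = −7·137 + 10·96
1 = 10·507 − 37·137
1 = −37·644 + 47·507
1 = 47·2439 − 178·644
1 = −178·3083 + 225·2439
1 = 225·82597 − 6028·3083
1 = −6028·85680 + 6253·82597
So 82597·6253 ≡ 1 (mod 85680), hence d = 6253.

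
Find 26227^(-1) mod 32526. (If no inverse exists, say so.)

gcd(32526, 26227) by repeated division:
32526 = 1×26227 + 6299
26227 = 4×6299 + 1031
6299 = 6×1031 + 113
1031 = 9×113 + 14
113 = 8×14 + 1
14 = 14×1 + 0
The gcd is 1. Working backward:
1 = 113 − 8·14
1 = −8·1031 + 73·113
1 = 73·6299 − 446·1031
1 = −446·26227 + 1857·6299
1 = 1857·32526 − 2303·26227
Thus 26227·(-2303) ≡ 1 (mod 32526); reducing, -2303 mod 32526 = 30223.

30223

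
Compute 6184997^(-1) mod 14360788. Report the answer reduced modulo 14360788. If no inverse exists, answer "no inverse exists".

no inverse exists

Euclidean algorithm on 14360788, 6184997:
14360788 = 2×6184997 + 1990794
6184997 = 3×1990794 + 212615
1990794 = 9×212615 + 77259
212615 = 2×77259 + 58097
77259 = 1×58097 + 19162
58097 = 3×19162 + 611
19162 = 31×611 + 221
611 = 2×221 + 169
221 = 1×169 + 52
169 = 3×52 + 13
52 = 4×13 + 0
gcd(6184997, 14360788) = 13 ≠ 1, so 6184997 has no multiplicative inverse modulo 14360788.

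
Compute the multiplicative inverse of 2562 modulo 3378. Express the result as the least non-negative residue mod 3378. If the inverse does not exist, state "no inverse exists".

Compute gcd(2562, 3378):
3378 = 1*2562 + 816
2562 = 3*816 + 114
816 = 7*114 + 18
114 = 6*18 + 6
18 = 3*6 + 0
Since gcd = 6 > 1, 2562 is not a unit mod 3378.

no inverse exists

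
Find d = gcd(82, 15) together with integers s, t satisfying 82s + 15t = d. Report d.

1

Repeated division:
82 = 5*15 + 7
15 = 2*7 + 1
7 = 7*1 + 0
gcd(82, 15) = 1.
Working backward:
1 = 15 − 2·7
1 = −2·82 + 11·15
So 1 = (-2)·82 + (11)·15.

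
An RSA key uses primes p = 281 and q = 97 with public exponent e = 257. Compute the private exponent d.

17153

φ(n) = (p−1)(q−1) = 280·96 = 26880.
Need d with 257·d ≡ 1 (mod 26880). Apply the extended Euclidean algorithm:
26880 = 104*257 + 152
257 = 1*152 + 105
152 = 1*105 + 47
105 = 2*47 + 11
47 = 4*11 + 3
11 = 3*3 + 2
3 = 1*2 + 1
2 = 2*1 + 0
Back-substitute:
1 = 3 − 2
1 = −11 + 4·3
1 = 4·47 − 17·11
1 = −17·105 + 38·47
1 = 38·152 − 55·105
1 = −55·257 + 93·152
1 = 93·26880 − 9727·257
So 257·(-9727) ≡ 1 (mod 26880), hence d ≡ -9727 ≡ 17153 (mod 26880).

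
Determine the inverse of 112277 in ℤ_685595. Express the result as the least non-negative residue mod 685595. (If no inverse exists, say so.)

129673

gcd(685595, 112277) by repeated division:
685595 = 6*112277 + 11933
112277 = 9*11933 + 4880
11933 = 2*4880 + 2173
4880 = 2*2173 + 534
2173 = 4*534 + 37
534 = 14*37 + 16
37 = 2*16 + 5
16 = 3*5 + 1
5 = 5*1 + 0
gcd = 1, so the inverse exists. Back-substitute:
1 = 16 − 3·5
1 = −3·37 + 7·16
1 = 7·534 − 101·37
1 = −101·2173 + 411·534
1 = 411·4880 − 923·2173
1 = −923·11933 + 2257·4880
1 = 2257·112277 − 21236·11933
1 = −21236·685595 + 129673·112277
So 112277·129673 ≡ 1 (mod 685595).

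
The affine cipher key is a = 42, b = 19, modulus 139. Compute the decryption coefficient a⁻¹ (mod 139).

Apply the Euclidean algorithm to 139 and 42:
139 = 3×42 + 13
42 = 3×13 + 3
13 = 4×3 + 1
3 = 3×1 + 0
The gcd is 1. Working backward:
1 = 13 − 4·3
1 = −4·42 + 13·13
1 = 13·139 − 43·42
Thus 42·(-43) ≡ 1 (mod 139); reducing, -43 mod 139 = 96.

96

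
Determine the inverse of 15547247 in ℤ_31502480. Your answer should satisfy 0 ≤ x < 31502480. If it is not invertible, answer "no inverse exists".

7425343

gcd(31502480, 15547247) by repeated division:
31502480 = 2×15547247 + 407986
15547247 = 38×407986 + 43779
407986 = 9×43779 + 13975
43779 = 3×13975 + 1854
13975 = 7×1854 + 997
1854 = 1×997 + 857
997 = 1×857 + 140
857 = 6×140 + 17
140 = 8×17 + 4
17 = 4×4 + 1
4 = 4×1 + 0
Since gcd(15547247, 31502480) = 1, back-substitute to write 1 as a combination:
1 = 17 − 4·4
1 = −4·140 + 33·17
1 = 33·857 − 202·140
1 = −202·997 + 235·857
1 = 235·1854 − 437·997
1 = −437·13975 + 3294·1854
1 = 3294·43779 − 10319·13975
1 = −10319·407986 + 96165·43779
1 = 96165·15547247 − 3664589·407986
1 = −3664589·31502480 + 7425343·15547247
So 15547247·7425343 ≡ 1 (mod 31502480).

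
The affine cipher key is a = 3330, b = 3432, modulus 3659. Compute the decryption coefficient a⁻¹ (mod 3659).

Apply the Euclidean algorithm to 3659 and 3330:
3659 = 1*3330 + 329
3330 = 10*329 + 40
329 = 8*40 + 9
40 = 4*9 + 4
9 = 2*4 + 1
4 = 4*1 + 0
Since gcd(3330, 3659) = 1, back-substitute to write 1 as a combination:
1 = 9 − 2·4
1 = −2·40 + 9·9
1 = 9·329 − 74·40
1 = −74·3330 + 749·329
1 = 749·3659 − 823·3330
Hence 3330⁻¹ ≡ -823 ≡ 2836 (mod 3659).

2836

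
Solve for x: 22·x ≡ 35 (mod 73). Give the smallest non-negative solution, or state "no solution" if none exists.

58

First find gcd(22, 73):
73 = 3×22 + 7
22 = 3×7 + 1
7 = 7×1 + 0
gcd = 1, so a unique solution mod 73 exists.
Back-substitute for the Bézout coefficients:
1 = 22 − 3·7
1 = −3·73 + 10·22
So 22·(10) ≡ 1 (mod 73), giving 22⁻¹ ≡ 10.
x ≡ 22⁻¹·35 ≡ 10·35 ≡ 58 (mod 73).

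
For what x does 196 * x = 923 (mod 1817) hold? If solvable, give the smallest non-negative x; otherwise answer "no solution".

1386

First find gcd(196, 1817):
1817 = 9*196 + 53
196 = 3*53 + 37
53 = 1*37 + 16
37 = 2*16 + 5
16 = 3*5 + 1
5 = 5*1 + 0
gcd = 1, so a unique solution mod 1817 exists.
Back-substitute for the Bézout coefficients:
1 = 16 − 3·5
1 = −3·37 + 7·16
1 = 7·53 − 10·37
1 = −10·196 + 37·53
1 = 37·1817 − 343·196
So 196·(-343) ≡ 1 (mod 1817), giving 196⁻¹ ≡ 1474.
x ≡ 196⁻¹·923 ≡ 1474·923 ≡ 1386 (mod 1817).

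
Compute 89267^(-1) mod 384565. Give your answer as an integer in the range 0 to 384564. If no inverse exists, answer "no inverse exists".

295518

gcd(384565, 89267) by repeated division:
384565 = 4×89267 + 27497
89267 = 3×27497 + 6776
27497 = 4×6776 + 393
6776 = 17×393 + 95
393 = 4×95 + 13
95 = 7×13 + 4
13 = 3×4 + 1
4 = 4×1 + 0
Since gcd(89267, 384565) = 1, back-substitute to write 1 as a combination:
1 = 13 − 3·4
1 = −3·95 + 22·13
1 = 22·393 − 91·95
1 = −91·6776 + 1569·393
1 = 1569·27497 − 6367·6776
1 = −6367·89267 + 20670·27497
1 = 20670·384565 − 89047·89267
Hence 89267⁻¹ ≡ -89047 ≡ 295518 (mod 384565).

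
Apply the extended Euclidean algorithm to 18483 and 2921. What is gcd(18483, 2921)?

Apply Euclid's algorithm to 18483 and 2921:
18483 = 6×2921 + 957
2921 = 3×957 + 50
957 = 19×50 + 7
50 = 7×7 + 1
7 = 7×1 + 0
gcd(18483, 2921) = 1.
Back-substituting:
1 = 50 − 7·7
1 = −7·957 + 134·50
1 = 134·2921 − 409·957
1 = −409·18483 + 2588·2921
So 1 = (-409)·18483 + (2588)·2921.

1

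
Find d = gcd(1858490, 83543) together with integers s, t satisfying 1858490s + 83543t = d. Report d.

Euclidean algorithm:
1858490 = 22*83543 + 20544
83543 = 4*20544 + 1367
20544 = 15*1367 + 39
1367 = 35*39 + 2
39 = 19*2 + 1
2 = 2*1 + 0
gcd(1858490, 83543) = 1.
Working backward:
1 = 39 − 19·2
1 = −19·1367 + 666·39
1 = 666·20544 − 10009·1367
1 = −10009·83543 + 40702·20544
1 = 40702·1858490 − 905453·83543
So 1 = (40702)·1858490 + (-905453)·83543.

1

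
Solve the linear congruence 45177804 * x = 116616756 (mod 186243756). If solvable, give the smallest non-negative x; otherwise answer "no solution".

First find gcd(45177804, 186243756):
186243756 = 4·45177804 + 5532540
45177804 = 8·5532540 + 917484
5532540 = 6·917484 + 27636
917484 = 33·27636 + 5496
27636 = 5·5496 + 156
5496 = 35·156 + 36
156 = 4·36 + 12
36 = 3·12 + 0
gcd = 12 and 12 | 116616756, so solutions exist. Divide through by 12: 3764817x ≡ 9718063 (mod 15520313).
Now find 3764817⁻¹ mod 15520313:
15520313 = 4*3764817 + 461045
3764817 = 8*461045 + 76457
461045 = 6*76457 + 2303
76457 = 33*2303 + 458
2303 = 5*458 + 13
458 = 35*13 + 3
13 = 4*3 + 1
3 = 3*1 + 0
Back-substitute:
1 = 13 − 4·3
1 = −4·458 + 141·13
1 = 141·2303 − 709·458
1 = −709·76457 + 23538·2303
1 = 23538·461045 − 141937·76457
1 = −141937·3764817 + 1159034·461045
1 = 1159034·15520313 − 4778073·3764817
So 3764817·(-4778073) ≡ 1 (mod 15520313), i.e. 3764817⁻¹ ≡ 10742240.
Then x ≡ 10742240·9718063 ≡ 11439862 (mod 15520313); the smallest non-negative solution is x = 11439862.

11439862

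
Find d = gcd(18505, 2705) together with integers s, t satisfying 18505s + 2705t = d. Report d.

Repeated division:
18505 = 6·2705 + 2275
2705 = 1·2275 + 430
2275 = 5·430 + 125
430 = 3·125 + 55
125 = 2·55 + 15
55 = 3·15 + 10
15 = 1·10 + 5
10 = 2·5 + 0
gcd(18505, 2705) = 5.
Back-substituting:
5 = 15 − 10
5 = −55 + 4·15
5 = 4·125 − 9·55
5 = −9·430 + 31·125
5 = 31·2275 − 164·430
5 = −164·2705 + 195·2275
5 = 195·18505 − 1334·2705
So 5 = (195)·18505 + (-1334)·2705.

5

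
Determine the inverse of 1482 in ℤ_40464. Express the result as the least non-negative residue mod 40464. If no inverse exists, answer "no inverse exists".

no inverse exists

Compute gcd(1482, 40464):
40464 = 27×1482 + 450
1482 = 3×450 + 132
450 = 3×132 + 54
132 = 2×54 + 24
54 = 2×24 + 6
24 = 4×6 + 0
gcd(1482, 40464) = 6 ≠ 1, so 1482 has no multiplicative inverse modulo 40464.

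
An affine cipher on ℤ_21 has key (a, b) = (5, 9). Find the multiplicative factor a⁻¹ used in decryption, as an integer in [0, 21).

17

gcd(21, 5) by repeated division:
21 = 4×5 + 1
5 = 5×1 + 0
gcd = 1, so the inverse exists. Back-substitute:
1 = 21 − 4·5
Hence 5⁻¹ ≡ -4 ≡ 17 (mod 21).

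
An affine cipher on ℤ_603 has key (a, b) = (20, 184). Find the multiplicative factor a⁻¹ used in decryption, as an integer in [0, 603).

Apply the Euclidean algorithm to 603 and 20:
603 = 30×20 + 3
20 = 6×3 + 2
3 = 1×2 + 1
2 = 2×1 + 0
gcd = 1, so the inverse exists. Back-substitute:
1 = 3 − 2
1 = −20 + 7·3
1 = 7·603 − 211·20
Hence 20⁻¹ ≡ -211 ≡ 392 (mod 603).

392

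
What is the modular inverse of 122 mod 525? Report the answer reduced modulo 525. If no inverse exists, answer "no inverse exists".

383

Extended Euclidean algorithm:
525 = 4·122 + 37
122 = 3·37 + 11
37 = 3·11 + 4
11 = 2·4 + 3
4 = 1·3 + 1
3 = 3·1 + 0
gcd = 1, so the inverse exists. Back-substitute:
1 = 4 − 3
1 = −11 + 3·4
1 = 3·37 − 10·11
1 = −10·122 + 33·37
1 = 33·525 − 142·122
Hence 122⁻¹ ≡ -142 ≡ 383 (mod 525).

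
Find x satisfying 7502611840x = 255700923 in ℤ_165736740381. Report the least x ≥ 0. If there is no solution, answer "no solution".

First find gcd(7502611840, 165736740381):
165736740381 = 22·7502611840 + 679279901
7502611840 = 11·679279901 + 30532929
679279901 = 22·30532929 + 7555463
30532929 = 4·7555463 + 311077
7555463 = 24·311077 + 89615
311077 = 3·89615 + 42232
89615 = 2·42232 + 5151
42232 = 8·5151 + 1024
5151 = 5·1024 + 31
1024 = 33·31 + 1
31 = 31·1 + 0
gcd = 1, so a unique solution mod 165736740381 exists.
Back-substitute for the Bézout coefficients:
1 = 1024 − 33·31
1 = −33·5151 + 166·1024
1 = 166·42232 − 1361·5151
1 = −1361·89615 + 2888·42232
1 = 2888·311077 − 10025·89615
1 = −10025·7555463 + 243488·311077
1 = 243488·30532929 − 983977·7555463
1 = −983977·679279901 + 21890982·30532929
1 = 21890982·7502611840 − 241784779·679279901
1 = −241784779·165736740381 + 5341156120·7502611840
So 7502611840·(5341156120) ≡ 1 (mod 165736740381), giving 7502611840⁻¹ ≡ 5341156120.
x ≡ 7502611840⁻¹·255700923 ≡ 5341156120·255700923 ≡ 22704842931 (mod 165736740381).

22704842931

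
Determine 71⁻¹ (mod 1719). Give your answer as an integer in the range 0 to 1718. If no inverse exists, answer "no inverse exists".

1259

Run Euclid on (1719, 71):
1719 = 24×71 + 15
71 = 4×15 + 11
15 = 1×11 + 4
11 = 2×4 + 3
4 = 1×3 + 1
3 = 3×1 + 0
Since gcd(71, 1719) = 1, back-substitute to write 1 as a combination:
1 = 4 − 3
1 = −11 + 3·4
1 = 3·15 − 4·11
1 = −4·71 + 19·15
1 = 19·1719 − 460·71
So 71·(-460) ≡ 1 (mod 1719), and -460 ≡ 1259 (mod 1719).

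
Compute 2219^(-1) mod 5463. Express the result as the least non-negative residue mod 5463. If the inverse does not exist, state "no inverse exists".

Run Euclid on (5463, 2219):
5463 = 2*2219 + 1025
2219 = 2*1025 + 169
1025 = 6*169 + 11
169 = 15*11 + 4
11 = 2*4 + 3
4 = 1*3 + 1
3 = 3*1 + 0
The gcd is 1. Working backward:
1 = 4 − 3
1 = −11 + 3·4
1 = 3·169 − 46·11
1 = −46·1025 + 279·169
1 = 279·2219 − 604·1025
1 = −604·5463 + 1487·2219
So 2219·1487 ≡ 1 (mod 5463).

1487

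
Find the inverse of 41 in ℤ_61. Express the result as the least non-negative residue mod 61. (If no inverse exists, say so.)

3

Extended Euclidean algorithm:
61 = 1*41 + 20
41 = 2*20 + 1
20 = 20*1 + 0
The gcd is 1. Working backward:
1 = 41 − 2·20
1 = −2·61 + 3·41
So 41·3 ≡ 1 (mod 61).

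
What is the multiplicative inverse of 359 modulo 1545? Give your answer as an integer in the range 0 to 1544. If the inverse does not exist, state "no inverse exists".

1304

Run Euclid on (1545, 359):
1545 = 4*359 + 109
359 = 3*109 + 32
109 = 3*32 + 13
32 = 2*13 + 6
13 = 2*6 + 1
6 = 6*1 + 0
Since gcd(359, 1545) = 1, back-substitute to write 1 as a combination:
1 = 13 − 2·6
1 = −2·32 + 5·13
1 = 5·109 − 17·32
1 = −17·359 + 56·109
1 = 56·1545 − 241·359
Hence 359⁻¹ ≡ -241 ≡ 1304 (mod 1545).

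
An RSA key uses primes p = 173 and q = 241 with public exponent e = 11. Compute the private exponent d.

φ(n) = (p−1)(q−1) = 172·240 = 41280.
Need d with 11·d ≡ 1 (mod 41280). Apply the extended Euclidean algorithm:
41280 = 3752×11 + 8
11 = 1×8 + 3
8 = 2×3 + 2
3 = 1×2 + 1
2 = 2×1 + 0
Back-substitute:
1 = 3 − 2
1 = −8 + 3·3
1 = 3·11 − 4·8
1 = −4·41280 + 15011·11
So 11·15011 ≡ 1 (mod 41280), hence d = 15011.

15011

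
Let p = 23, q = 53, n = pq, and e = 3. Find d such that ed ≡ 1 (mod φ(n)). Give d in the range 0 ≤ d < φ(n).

φ(n) = (p−1)(q−1) = 22·52 = 1144.
Need d with 3·d ≡ 1 (mod 1144). Apply the extended Euclidean algorithm:
1144 = 381*3 + 1
3 = 3*1 + 0
Back-substitute:
1 = 1144 − 381·3
So 3·(-381) ≡ 1 (mod 1144), hence d ≡ -381 ≡ 763 (mod 1144).

763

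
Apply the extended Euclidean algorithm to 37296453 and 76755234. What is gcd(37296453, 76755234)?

Apply Euclid's algorithm to 76755234 and 37296453:
76755234 = 2×37296453 + 2162328
37296453 = 17×2162328 + 536877
2162328 = 4×536877 + 14820
536877 = 36×14820 + 3357
14820 = 4×3357 + 1392
3357 = 2×1392 + 573
1392 = 2×573 + 246
573 = 2×246 + 81
246 = 3×81 + 3
81 = 27×3 + 0
gcd(37296453, 76755234) = 3.
Express as a combination:
3 = 246 − 3·81
3 = −3·573 + 7·246
3 = 7·1392 − 17·573
3 = −17·3357 + 41·1392
3 = 41·14820 − 181·3357
3 = −181·536877 + 6557·14820
3 = 6557·2162328 − 26409·536877
3 = −26409·37296453 + 455510·2162328
3 = 455510·76755234 − 937429·37296453
So 3 = (455510)·76755234 + (-937429)·37296453.

3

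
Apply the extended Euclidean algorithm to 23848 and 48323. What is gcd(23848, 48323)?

11

Repeated division:
48323 = 2*23848 + 627
23848 = 38*627 + 22
627 = 28*22 + 11
22 = 2*11 + 0
gcd(23848, 48323) = 11.
Back-substituting:
11 = 627 − 28·22
11 = −28·23848 + 1065·627
11 = 1065·48323 − 2158·23848
So 11 = (1065)·48323 + (-2158)·23848.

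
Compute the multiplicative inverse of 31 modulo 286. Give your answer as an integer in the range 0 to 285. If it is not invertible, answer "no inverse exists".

203

Run Euclid on (286, 31):
286 = 9·31 + 7
31 = 4·7 + 3
7 = 2·3 + 1
3 = 3·1 + 0
gcd = 1, so the inverse exists. Back-substitute:
1 = 7 − 2·3
1 = −2·31 + 9·7
1 = 9·286 − 83·31
Hence 31⁻¹ ≡ -83 ≡ 203 (mod 286).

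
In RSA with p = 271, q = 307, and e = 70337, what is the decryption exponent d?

20993

φ(n) = (p−1)(q−1) = 270·306 = 82620.
Need d with 70337·d ≡ 1 (mod 82620). Apply the extended Euclidean algorithm:
82620 = 1*70337 + 12283
70337 = 5*12283 + 8922
12283 = 1*8922 + 3361
8922 = 2*3361 + 2200
3361 = 1*2200 + 1161
2200 = 1*1161 + 1039
1161 = 1*1039 + 122
1039 = 8*122 + 63
122 = 1*63 + 59
63 = 1*59 + 4
59 = 14*4 + 3
4 = 1*3 + 1
3 = 3*1 + 0
Back-substitute:
1 = 4 − 3
1 = −59 + 15·4
1 = 15·63 − 16·59
1 = −16·122 + 31·63
1 = 31·1039 − 264·122
1 = −264·1161 + 295·1039
1 = 295·2200 − 559·1161
1 = −559·3361 + 854·2200
1 = 854·8922 − 2267·3361
1 = −2267·12283 + 3121·8922
1 = 3121·70337 − 17872·12283
1 = −17872·82620 + 20993·70337
So 70337·20993 ≡ 1 (mod 82620), hence d = 20993.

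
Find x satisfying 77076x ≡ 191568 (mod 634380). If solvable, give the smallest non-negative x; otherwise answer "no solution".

40678

First find gcd(77076, 634380):
634380 = 8×77076 + 17772
77076 = 4×17772 + 5988
17772 = 2×5988 + 5796
5988 = 1×5796 + 192
5796 = 30×192 + 36
192 = 5×36 + 12
36 = 3×12 + 0
gcd = 12 and 12 | 191568, so solutions exist. Divide through by 12: 6423x ≡ 15964 (mod 52865).
Now find 6423⁻¹ mod 52865:
52865 = 8*6423 + 1481
6423 = 4*1481 + 499
1481 = 2*499 + 483
499 = 1*483 + 16
483 = 30*16 + 3
16 = 5*3 + 1
3 = 3*1 + 0
Back-substitute:
1 = 16 − 5·3
1 = −5·483 + 151·16
1 = 151·499 − 156·483
1 = −156·1481 + 463·499
1 = 463·6423 − 2008·1481
1 = −2008·52865 + 16527·6423
So 6423⁻¹ ≡ 16527 (mod 52865).
Then x ≡ 16527·15964 ≡ 40678 (mod 52865); the smallest non-negative solution is x = 40678.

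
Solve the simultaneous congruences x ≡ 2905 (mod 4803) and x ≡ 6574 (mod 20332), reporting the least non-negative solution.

Write x = 2905 + 4803·k. Then 4803·k ≡ 6574 − 2905 ≡ 3669 (mod 20332).
Need 4803⁻¹ mod 20332. Extended Euclid on (20332, 4803):
20332 = 4*4803 + 1120
4803 = 4*1120 + 323
1120 = 3*323 + 151
323 = 2*151 + 21
151 = 7*21 + 4
21 = 5*4 + 1
4 = 4*1 + 0
Back-substitute:
1 = 21 − 5·4
1 = −5·151 + 36·21
1 = 36·323 − 77·151
1 = −77·1120 + 267·323
1 = 267·4803 − 1145·1120
1 = −1145·20332 + 4847·4803
4803⁻¹ ≡ 4847 (mod 20332), so k ≡ 4847·3669 ≡ 13475 (mod 20332).
x = 2905 + 4803·13475 = 64723330.

64723330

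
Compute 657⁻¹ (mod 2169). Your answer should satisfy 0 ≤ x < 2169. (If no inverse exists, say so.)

Compute gcd(657, 2169):
2169 = 3·657 + 198
657 = 3·198 + 63
198 = 3·63 + 9
63 = 7·9 + 0
The gcd is 9, not 1, hence no inverse exists.

no inverse exists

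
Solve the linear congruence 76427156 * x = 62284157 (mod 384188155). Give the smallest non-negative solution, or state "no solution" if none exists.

First find gcd(76427156, 384188155):
384188155 = 5·76427156 + 2052375
76427156 = 37·2052375 + 489281
2052375 = 4·489281 + 95251
489281 = 5·95251 + 13026
95251 = 7·13026 + 4069
13026 = 3·4069 + 819
4069 = 4·819 + 793
819 = 1·793 + 26
793 = 30·26 + 13
26 = 2·13 + 0
gcd = 13 and 13 | 62284157, so solutions exist. Divide through by 13: 5879012x ≡ 4791089 (mod 29552935).
Now find 5879012⁻¹ mod 29552935:
29552935 = 5·5879012 + 157875
5879012 = 37·157875 + 37637
157875 = 4·37637 + 7327
37637 = 5·7327 + 1002
7327 = 7·1002 + 313
1002 = 3·313 + 63
313 = 4·63 + 61
63 = 1·61 + 2
61 = 30·2 + 1
2 = 2·1 + 0
Back-substitute:
1 = 61 − 30·2
1 = −30·63 + 31·61
1 = 31·313 − 154·63
1 = −154·1002 + 493·313
1 = 493·7327 − 3605·1002
1 = −3605·37637 + 18518·7327
1 = 18518·157875 − 77677·37637
1 = −77677·5879012 + 2892567·157875
1 = 2892567·29552935 − 14540512·5879012
So 5879012·(-14540512) ≡ 1 (mod 29552935), i.e. 5879012⁻¹ ≡ 15012423.
Then x ≡ 15012423·4791089 ≡ 10154452 (mod 29552935); the smallest non-negative solution is x = 10154452.

10154452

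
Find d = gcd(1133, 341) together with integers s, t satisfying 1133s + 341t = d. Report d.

11

Apply Euclid's algorithm to 1133 and 341:
1133 = 3·341 + 110
341 = 3·110 + 11
110 = 10·11 + 0
gcd(1133, 341) = 11.
Working backward:
11 = 341 − 3·110
11 = −3·1133 + 10·341
So 11 = (-3)·1133 + (10)·341.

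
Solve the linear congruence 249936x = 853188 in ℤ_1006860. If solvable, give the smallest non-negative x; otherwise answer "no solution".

First find gcd(249936, 1006860):
1006860 = 4·249936 + 7116
249936 = 35·7116 + 876
7116 = 8·876 + 108
876 = 8·108 + 12
108 = 9·12 + 0
gcd = 12 and 12 | 853188, so solutions exist. Divide through by 12: 20828x ≡ 71099 (mod 83905).
Now find 20828⁻¹ mod 83905:
83905 = 4×20828 + 593
20828 = 35×593 + 73
593 = 8×73 + 9
73 = 8×9 + 1
9 = 9×1 + 0
Back-substitute:
1 = 73 − 8·9
1 = −8·593 + 65·73
1 = 65·20828 − 2283·593
1 = −2283·83905 + 9197·20828
So 20828⁻¹ ≡ 9197 (mod 83905).
Then x ≡ 9197·71099 ≡ 25838 (mod 83905); the smallest non-negative solution is x = 25838.

25838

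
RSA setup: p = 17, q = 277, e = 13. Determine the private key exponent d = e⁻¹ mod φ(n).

φ(n) = (p−1)(q−1) = 16·276 = 4416.
Need d with 13·d ≡ 1 (mod 4416). Apply the extended Euclidean algorithm:
4416 = 339×13 + 9
13 = 1×9 + 4
9 = 2×4 + 1
4 = 4×1 + 0
Back-substitute:
1 = 9 − 2·4
1 = −2·13 + 3·9
1 = 3·4416 − 1019·13
So 13·(-1019) ≡ 1 (mod 4416), hence d ≡ -1019 ≡ 3397 (mod 4416).

3397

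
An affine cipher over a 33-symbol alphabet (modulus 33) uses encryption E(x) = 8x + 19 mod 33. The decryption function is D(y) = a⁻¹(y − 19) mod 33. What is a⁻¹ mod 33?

29

Extended Euclidean algorithm:
33 = 4*8 + 1
8 = 8*1 + 0
gcd = 1, so the inverse exists. Back-substitute:
1 = 33 − 4·8
Thus 8·(-4) ≡ 1 (mod 33); reducing, -4 mod 33 = 29.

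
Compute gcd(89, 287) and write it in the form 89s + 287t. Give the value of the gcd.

1

Repeated division:
287 = 3·89 + 20
89 = 4·20 + 9
20 = 2·9 + 2
9 = 4·2 + 1
2 = 2·1 + 0
gcd(89, 287) = 1.
Back-substituting:
1 = 9 − 4·2
1 = −4·20 + 9·9
1 = 9·89 − 40·20
1 = −40·287 + 129·89
So 1 = (-40)·287 + (129)·89.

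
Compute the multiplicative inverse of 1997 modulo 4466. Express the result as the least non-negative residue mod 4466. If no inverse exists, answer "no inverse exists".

Extended Euclidean algorithm:
4466 = 2×1997 + 472
1997 = 4×472 + 109
472 = 4×109 + 36
109 = 3×36 + 1
36 = 36×1 + 0
gcd = 1, so the inverse exists. Back-substitute:
1 = 109 − 3·36
1 = −3·472 + 13·109
1 = 13·1997 − 55·472
1 = −55·4466 + 123·1997
So 1997·123 ≡ 1 (mod 4466).

123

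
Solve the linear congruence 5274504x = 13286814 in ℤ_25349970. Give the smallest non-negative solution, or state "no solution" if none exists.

2850006

First find gcd(5274504, 25349970):
25349970 = 4×5274504 + 4251954
5274504 = 1×4251954 + 1022550
4251954 = 4×1022550 + 161754
1022550 = 6×161754 + 52026
161754 = 3×52026 + 5676
52026 = 9×5676 + 942
5676 = 6×942 + 24
942 = 39×24 + 6
24 = 4×6 + 0
gcd = 6 and 6 | 13286814, so solutions exist. Divide through by 6: 879084x ≡ 2214469 (mod 4224995).
Now find 879084⁻¹ mod 4224995:
4224995 = 4·879084 + 708659
879084 = 1·708659 + 170425
708659 = 4·170425 + 26959
170425 = 6·26959 + 8671
26959 = 3·8671 + 946
8671 = 9·946 + 157
946 = 6·157 + 4
157 = 39·4 + 1
4 = 4·1 + 0
Back-substitute:
1 = 157 − 39·4
1 = −39·946 + 235·157
1 = 235·8671 − 2154·946
1 = −2154·26959 + 6697·8671
1 = 6697·170425 − 42336·26959
1 = −42336·708659 + 176041·170425
1 = 176041·879084 − 218377·708659
1 = −218377·4224995 + 1049549·879084
So 879084⁻¹ ≡ 1049549 (mod 4224995).
Then x ≡ 1049549·2214469 ≡ 2850006 (mod 4224995); the smallest non-negative solution is x = 2850006.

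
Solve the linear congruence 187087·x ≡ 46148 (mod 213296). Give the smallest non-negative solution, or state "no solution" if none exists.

First find gcd(187087, 213296):
213296 = 1×187087 + 26209
187087 = 7×26209 + 3624
26209 = 7×3624 + 841
3624 = 4×841 + 260
841 = 3×260 + 61
260 = 4×61 + 16
61 = 3×16 + 13
16 = 1×13 + 3
13 = 4×3 + 1
3 = 3×1 + 0
gcd = 1, so a unique solution mod 213296 exists.
Back-substitute for the Bézout coefficients:
1 = 13 − 4·3
1 = −4·16 + 5·13
1 = 5·61 − 19·16
1 = −19·260 + 81·61
1 = 81·841 − 262·260
1 = −262·3624 + 1129·841
1 = 1129·26209 − 8165·3624
1 = −8165·187087 + 58284·26209
1 = 58284·213296 − 66449·187087
So 187087·(-66449) ≡ 1 (mod 213296), giving 187087⁻¹ ≡ 146847.
x ≡ 187087⁻¹·46148 ≡ 146847·46148 ≡ 68140 (mod 213296).

68140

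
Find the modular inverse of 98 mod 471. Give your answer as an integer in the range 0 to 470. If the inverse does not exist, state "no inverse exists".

Run Euclid on (471, 98):
471 = 4×98 + 79
98 = 1×79 + 19
79 = 4×19 + 3
19 = 6×3 + 1
3 = 3×1 + 0
gcd = 1, so the inverse exists. Back-substitute:
1 = 19 − 6·3
1 = −6·79 + 25·19
1 = 25·98 − 31·79
1 = −31·471 + 149·98
So 98·149 ≡ 1 (mod 471).

149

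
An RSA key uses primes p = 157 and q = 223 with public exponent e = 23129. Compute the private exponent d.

27593

φ(n) = (p−1)(q−1) = 156·222 = 34632.
Need d with 23129·d ≡ 1 (mod 34632). Apply the extended Euclidean algorithm:
34632 = 1*23129 + 11503
23129 = 2*11503 + 123
11503 = 93*123 + 64
123 = 1*64 + 59
64 = 1*59 + 5
59 = 11*5 + 4
5 = 1*4 + 1
4 = 4*1 + 0
Back-substitute:
1 = 5 − 4
1 = −59 + 12·5
1 = 12·64 − 13·59
1 = −13·123 + 25·64
1 = 25·11503 − 2338·123
1 = −2338·23129 + 4701·11503
1 = 4701·34632 − 7039·23129
So 23129·(-7039) ≡ 1 (mod 34632), hence d ≡ -7039 ≡ 27593 (mod 34632).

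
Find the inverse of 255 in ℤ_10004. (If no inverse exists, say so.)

Run Euclid on (10004, 255):
10004 = 39*255 + 59
255 = 4*59 + 19
59 = 3*19 + 2
19 = 9*2 + 1
2 = 2*1 + 0
The gcd is 1. Working backward:
1 = 19 − 9·2
1 = −9·59 + 28·19
1 = 28·255 − 121·59
1 = −121·10004 + 4747·255
So 255·4747 ≡ 1 (mod 10004).

4747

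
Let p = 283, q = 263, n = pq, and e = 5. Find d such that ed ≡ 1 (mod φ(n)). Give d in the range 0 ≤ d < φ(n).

φ(n) = (p−1)(q−1) = 282·262 = 73884.
Need d with 5·d ≡ 1 (mod 73884). Apply the extended Euclidean algorithm:
73884 = 14776·5 + 4
5 = 1·4 + 1
4 = 4·1 + 0
Back-substitute:
1 = 5 − 4
1 = −73884 + 14777·5
So 5·14777 ≡ 1 (mod 73884), hence d = 14777.

14777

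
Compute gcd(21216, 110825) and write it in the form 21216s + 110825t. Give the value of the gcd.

13

Apply Euclid's algorithm to 110825 and 21216:
110825 = 5*21216 + 4745
21216 = 4*4745 + 2236
4745 = 2*2236 + 273
2236 = 8*273 + 52
273 = 5*52 + 13
52 = 4*13 + 0
gcd(21216, 110825) = 13.
Express as a combination:
13 = 273 − 5·52
13 = −5·2236 + 41·273
13 = 41·4745 − 87·2236
13 = −87·21216 + 389·4745
13 = 389·110825 − 2032·21216
So 13 = (389)·110825 + (-2032)·21216.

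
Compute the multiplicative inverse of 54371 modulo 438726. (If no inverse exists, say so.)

gcd(438726, 54371) by repeated division:
438726 = 8×54371 + 3758
54371 = 14×3758 + 1759
3758 = 2×1759 + 240
1759 = 7×240 + 79
240 = 3×79 + 3
79 = 26×3 + 1
3 = 3×1 + 0
The gcd is 1. Working backward:
1 = 79 − 26·3
1 = −26·240 + 79·79
1 = 79·1759 − 579·240
1 = −579·3758 + 1237·1759
1 = 1237·54371 − 17897·3758
1 = −17897·438726 + 144413·54371
So 54371·144413 ≡ 1 (mod 438726).

144413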